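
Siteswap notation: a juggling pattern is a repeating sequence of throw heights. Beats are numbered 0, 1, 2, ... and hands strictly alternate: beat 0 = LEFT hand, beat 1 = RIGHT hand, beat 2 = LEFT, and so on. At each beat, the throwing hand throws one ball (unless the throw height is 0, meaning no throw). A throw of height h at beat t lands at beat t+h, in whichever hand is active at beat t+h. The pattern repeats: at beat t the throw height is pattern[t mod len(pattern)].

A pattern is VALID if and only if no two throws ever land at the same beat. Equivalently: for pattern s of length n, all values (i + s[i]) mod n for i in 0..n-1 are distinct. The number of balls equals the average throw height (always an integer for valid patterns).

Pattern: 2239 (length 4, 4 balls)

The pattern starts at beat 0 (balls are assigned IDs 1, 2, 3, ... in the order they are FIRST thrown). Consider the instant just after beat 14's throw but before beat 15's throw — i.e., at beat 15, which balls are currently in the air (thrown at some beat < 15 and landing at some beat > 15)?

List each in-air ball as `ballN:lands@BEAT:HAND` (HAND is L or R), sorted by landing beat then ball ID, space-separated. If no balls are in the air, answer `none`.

Beat 0 (L): throw ball1 h=2 -> lands@2:L; in-air after throw: [b1@2:L]
Beat 1 (R): throw ball2 h=2 -> lands@3:R; in-air after throw: [b1@2:L b2@3:R]
Beat 2 (L): throw ball1 h=3 -> lands@5:R; in-air after throw: [b2@3:R b1@5:R]
Beat 3 (R): throw ball2 h=9 -> lands@12:L; in-air after throw: [b1@5:R b2@12:L]
Beat 4 (L): throw ball3 h=2 -> lands@6:L; in-air after throw: [b1@5:R b3@6:L b2@12:L]
Beat 5 (R): throw ball1 h=2 -> lands@7:R; in-air after throw: [b3@6:L b1@7:R b2@12:L]
Beat 6 (L): throw ball3 h=3 -> lands@9:R; in-air after throw: [b1@7:R b3@9:R b2@12:L]
Beat 7 (R): throw ball1 h=9 -> lands@16:L; in-air after throw: [b3@9:R b2@12:L b1@16:L]
Beat 8 (L): throw ball4 h=2 -> lands@10:L; in-air after throw: [b3@9:R b4@10:L b2@12:L b1@16:L]
Beat 9 (R): throw ball3 h=2 -> lands@11:R; in-air after throw: [b4@10:L b3@11:R b2@12:L b1@16:L]
Beat 10 (L): throw ball4 h=3 -> lands@13:R; in-air after throw: [b3@11:R b2@12:L b4@13:R b1@16:L]
Beat 11 (R): throw ball3 h=9 -> lands@20:L; in-air after throw: [b2@12:L b4@13:R b1@16:L b3@20:L]
Beat 12 (L): throw ball2 h=2 -> lands@14:L; in-air after throw: [b4@13:R b2@14:L b1@16:L b3@20:L]
Beat 13 (R): throw ball4 h=2 -> lands@15:R; in-air after throw: [b2@14:L b4@15:R b1@16:L b3@20:L]
Beat 14 (L): throw ball2 h=3 -> lands@17:R; in-air after throw: [b4@15:R b1@16:L b2@17:R b3@20:L]
Beat 15 (R): throw ball4 h=9 -> lands@24:L; in-air after throw: [b1@16:L b2@17:R b3@20:L b4@24:L]

Answer: ball1:lands@16:L ball2:lands@17:R ball3:lands@20:L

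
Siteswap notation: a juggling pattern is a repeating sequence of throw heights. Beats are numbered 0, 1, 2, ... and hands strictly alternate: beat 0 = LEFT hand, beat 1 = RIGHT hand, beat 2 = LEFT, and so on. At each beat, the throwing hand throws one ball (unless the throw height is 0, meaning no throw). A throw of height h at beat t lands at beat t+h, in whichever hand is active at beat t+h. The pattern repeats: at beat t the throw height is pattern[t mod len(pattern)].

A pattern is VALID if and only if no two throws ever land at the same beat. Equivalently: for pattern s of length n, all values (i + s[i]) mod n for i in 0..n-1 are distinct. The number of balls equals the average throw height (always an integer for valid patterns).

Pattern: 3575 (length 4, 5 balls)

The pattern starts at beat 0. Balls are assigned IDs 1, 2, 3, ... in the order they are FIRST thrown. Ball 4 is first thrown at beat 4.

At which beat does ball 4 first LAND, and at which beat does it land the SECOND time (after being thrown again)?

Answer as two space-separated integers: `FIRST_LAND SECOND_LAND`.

Beat 0 (L): throw ball1 h=3 -> lands@3:R; in-air after throw: [b1@3:R]
Beat 1 (R): throw ball2 h=5 -> lands@6:L; in-air after throw: [b1@3:R b2@6:L]
Beat 2 (L): throw ball3 h=7 -> lands@9:R; in-air after throw: [b1@3:R b2@6:L b3@9:R]
Beat 3 (R): throw ball1 h=5 -> lands@8:L; in-air after throw: [b2@6:L b1@8:L b3@9:R]
Beat 4 (L): throw ball4 h=3 -> lands@7:R; in-air after throw: [b2@6:L b4@7:R b1@8:L b3@9:R]
Beat 5 (R): throw ball5 h=5 -> lands@10:L; in-air after throw: [b2@6:L b4@7:R b1@8:L b3@9:R b5@10:L]
Beat 6 (L): throw ball2 h=7 -> lands@13:R; in-air after throw: [b4@7:R b1@8:L b3@9:R b5@10:L b2@13:R]
Beat 7 (R): throw ball4 h=5 -> lands@12:L; in-air after throw: [b1@8:L b3@9:R b5@10:L b4@12:L b2@13:R]
Beat 8 (L): throw ball1 h=3 -> lands@11:R; in-air after throw: [b3@9:R b5@10:L b1@11:R b4@12:L b2@13:R]
Beat 9 (R): throw ball3 h=5 -> lands@14:L; in-air after throw: [b5@10:L b1@11:R b4@12:L b2@13:R b3@14:L]
Beat 10 (L): throw ball5 h=7 -> lands@17:R; in-air after throw: [b1@11:R b4@12:L b2@13:R b3@14:L b5@17:R]
Beat 11 (R): throw ball1 h=5 -> lands@16:L; in-air after throw: [b4@12:L b2@13:R b3@14:L b1@16:L b5@17:R]
Beat 12 (L): throw ball4 h=3 -> lands@15:R; in-air after throw: [b2@13:R b3@14:L b4@15:R b1@16:L b5@17:R]
Ball 4: thrown@4 h=3 -> first land @7; rethrown@7 h=5 -> second land @12

Answer: 7 12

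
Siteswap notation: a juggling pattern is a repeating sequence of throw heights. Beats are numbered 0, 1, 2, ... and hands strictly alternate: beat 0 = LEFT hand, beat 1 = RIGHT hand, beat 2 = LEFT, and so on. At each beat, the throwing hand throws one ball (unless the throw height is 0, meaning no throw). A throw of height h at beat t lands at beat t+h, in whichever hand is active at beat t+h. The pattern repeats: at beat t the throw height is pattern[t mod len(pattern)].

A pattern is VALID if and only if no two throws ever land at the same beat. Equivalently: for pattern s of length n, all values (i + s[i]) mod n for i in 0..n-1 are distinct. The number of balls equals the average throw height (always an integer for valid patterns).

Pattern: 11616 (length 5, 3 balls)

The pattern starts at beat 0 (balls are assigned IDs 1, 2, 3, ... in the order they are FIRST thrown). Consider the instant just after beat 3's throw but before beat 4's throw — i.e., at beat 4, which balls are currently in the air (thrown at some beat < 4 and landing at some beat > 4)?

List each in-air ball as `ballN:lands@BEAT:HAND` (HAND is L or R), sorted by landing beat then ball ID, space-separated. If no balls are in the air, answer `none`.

Beat 0 (L): throw ball1 h=1 -> lands@1:R; in-air after throw: [b1@1:R]
Beat 1 (R): throw ball1 h=1 -> lands@2:L; in-air after throw: [b1@2:L]
Beat 2 (L): throw ball1 h=6 -> lands@8:L; in-air after throw: [b1@8:L]
Beat 3 (R): throw ball2 h=1 -> lands@4:L; in-air after throw: [b2@4:L b1@8:L]
Beat 4 (L): throw ball2 h=6 -> lands@10:L; in-air after throw: [b1@8:L b2@10:L]

Answer: ball1:lands@8:L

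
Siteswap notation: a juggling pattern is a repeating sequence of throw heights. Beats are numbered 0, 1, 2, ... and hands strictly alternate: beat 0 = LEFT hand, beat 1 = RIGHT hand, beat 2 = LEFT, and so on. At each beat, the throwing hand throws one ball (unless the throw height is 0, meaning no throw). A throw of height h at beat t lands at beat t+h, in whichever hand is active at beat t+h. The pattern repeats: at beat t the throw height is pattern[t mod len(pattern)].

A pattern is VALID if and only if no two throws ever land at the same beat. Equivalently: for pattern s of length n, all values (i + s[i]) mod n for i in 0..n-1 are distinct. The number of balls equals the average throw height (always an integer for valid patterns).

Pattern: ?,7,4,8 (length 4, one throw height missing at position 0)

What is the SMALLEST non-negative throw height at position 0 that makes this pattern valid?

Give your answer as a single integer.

Answer: 1

Derivation:
i=0: s[i]=? (unknown)
i=1: (1 + 7) mod 4 = 0
i=2: (2 + 4) mod 4 = 2
i=3: (3 + 8) mod 4 = 3
Known residues: [0, 2, 3]; need a permutation of 0..3, so missing residue r = 1
Need (0 + s) mod 4 = 1; smallest s = (1 - 0) mod 4 = 1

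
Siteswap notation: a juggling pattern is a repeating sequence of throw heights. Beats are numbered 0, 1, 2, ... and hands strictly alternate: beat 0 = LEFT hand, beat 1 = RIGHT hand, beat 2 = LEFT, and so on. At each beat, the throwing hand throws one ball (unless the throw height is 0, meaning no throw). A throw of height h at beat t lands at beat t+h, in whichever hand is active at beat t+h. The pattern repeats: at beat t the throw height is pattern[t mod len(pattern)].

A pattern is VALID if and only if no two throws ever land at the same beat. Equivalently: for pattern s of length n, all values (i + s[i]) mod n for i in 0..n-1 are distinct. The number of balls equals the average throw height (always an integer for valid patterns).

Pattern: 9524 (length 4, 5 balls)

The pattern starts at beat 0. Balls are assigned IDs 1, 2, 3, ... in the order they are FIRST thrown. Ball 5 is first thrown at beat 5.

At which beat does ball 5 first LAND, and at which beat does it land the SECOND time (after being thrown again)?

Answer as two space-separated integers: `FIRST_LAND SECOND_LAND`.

Beat 0 (L): throw ball1 h=9 -> lands@9:R; in-air after throw: [b1@9:R]
Beat 1 (R): throw ball2 h=5 -> lands@6:L; in-air after throw: [b2@6:L b1@9:R]
Beat 2 (L): throw ball3 h=2 -> lands@4:L; in-air after throw: [b3@4:L b2@6:L b1@9:R]
Beat 3 (R): throw ball4 h=4 -> lands@7:R; in-air after throw: [b3@4:L b2@6:L b4@7:R b1@9:R]
Beat 4 (L): throw ball3 h=9 -> lands@13:R; in-air after throw: [b2@6:L b4@7:R b1@9:R b3@13:R]
Beat 5 (R): throw ball5 h=5 -> lands@10:L; in-air after throw: [b2@6:L b4@7:R b1@9:R b5@10:L b3@13:R]
Beat 6 (L): throw ball2 h=2 -> lands@8:L; in-air after throw: [b4@7:R b2@8:L b1@9:R b5@10:L b3@13:R]
Beat 7 (R): throw ball4 h=4 -> lands@11:R; in-air after throw: [b2@8:L b1@9:R b5@10:L b4@11:R b3@13:R]
Beat 8 (L): throw ball2 h=9 -> lands@17:R; in-air after throw: [b1@9:R b5@10:L b4@11:R b3@13:R b2@17:R]
Beat 9 (R): throw ball1 h=5 -> lands@14:L; in-air after throw: [b5@10:L b4@11:R b3@13:R b1@14:L b2@17:R]
Beat 10 (L): throw ball5 h=2 -> lands@12:L; in-air after throw: [b4@11:R b5@12:L b3@13:R b1@14:L b2@17:R]
Beat 11 (R): throw ball4 h=4 -> lands@15:R; in-air after throw: [b5@12:L b3@13:R b1@14:L b4@15:R b2@17:R]
Beat 12 (L): throw ball5 h=9 -> lands@21:R; in-air after throw: [b3@13:R b1@14:L b4@15:R b2@17:R b5@21:R]
Ball 5: thrown@5 h=5 -> first land @10; rethrown@10 h=2 -> second land @12

Answer: 10 12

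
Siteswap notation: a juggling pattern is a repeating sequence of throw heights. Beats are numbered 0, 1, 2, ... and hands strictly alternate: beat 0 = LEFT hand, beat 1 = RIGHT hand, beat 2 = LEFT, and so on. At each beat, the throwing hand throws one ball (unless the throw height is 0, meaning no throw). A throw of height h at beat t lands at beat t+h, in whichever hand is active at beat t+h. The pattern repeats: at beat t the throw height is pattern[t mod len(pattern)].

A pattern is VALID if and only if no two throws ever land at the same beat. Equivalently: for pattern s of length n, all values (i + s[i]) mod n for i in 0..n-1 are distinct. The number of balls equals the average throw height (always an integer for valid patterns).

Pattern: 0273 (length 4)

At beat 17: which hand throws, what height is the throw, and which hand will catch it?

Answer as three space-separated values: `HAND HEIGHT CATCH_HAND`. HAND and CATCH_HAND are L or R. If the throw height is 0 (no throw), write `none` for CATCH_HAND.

Answer: R 2 R

Derivation:
Beat 17: 17 mod 2 = 1, so hand = R
Throw height = pattern[17 mod 4] = pattern[1] = 2
Lands at beat 17+2=19, 19 mod 2 = 1, so catch hand = R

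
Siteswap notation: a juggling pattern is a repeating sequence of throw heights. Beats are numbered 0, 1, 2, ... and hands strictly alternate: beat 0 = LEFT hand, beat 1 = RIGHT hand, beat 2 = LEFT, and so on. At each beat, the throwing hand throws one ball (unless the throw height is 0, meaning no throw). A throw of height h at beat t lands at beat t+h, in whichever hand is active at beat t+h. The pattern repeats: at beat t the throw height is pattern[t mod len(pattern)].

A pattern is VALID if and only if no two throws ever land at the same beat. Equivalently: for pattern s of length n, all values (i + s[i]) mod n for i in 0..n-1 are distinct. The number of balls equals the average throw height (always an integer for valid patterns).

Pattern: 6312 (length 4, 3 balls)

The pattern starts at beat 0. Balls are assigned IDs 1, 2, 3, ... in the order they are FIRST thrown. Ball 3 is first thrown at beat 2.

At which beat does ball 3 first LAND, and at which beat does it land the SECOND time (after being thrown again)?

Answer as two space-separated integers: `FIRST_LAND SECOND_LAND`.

Answer: 3 5

Derivation:
Beat 0 (L): throw ball1 h=6 -> lands@6:L; in-air after throw: [b1@6:L]
Beat 1 (R): throw ball2 h=3 -> lands@4:L; in-air after throw: [b2@4:L b1@6:L]
Beat 2 (L): throw ball3 h=1 -> lands@3:R; in-air after throw: [b3@3:R b2@4:L b1@6:L]
Beat 3 (R): throw ball3 h=2 -> lands@5:R; in-air after throw: [b2@4:L b3@5:R b1@6:L]
Beat 4 (L): throw ball2 h=6 -> lands@10:L; in-air after throw: [b3@5:R b1@6:L b2@10:L]
Beat 5 (R): throw ball3 h=3 -> lands@8:L; in-air after throw: [b1@6:L b3@8:L b2@10:L]
Ball 3: thrown@2 h=1 -> first land @3; rethrown@3 h=2 -> second land @5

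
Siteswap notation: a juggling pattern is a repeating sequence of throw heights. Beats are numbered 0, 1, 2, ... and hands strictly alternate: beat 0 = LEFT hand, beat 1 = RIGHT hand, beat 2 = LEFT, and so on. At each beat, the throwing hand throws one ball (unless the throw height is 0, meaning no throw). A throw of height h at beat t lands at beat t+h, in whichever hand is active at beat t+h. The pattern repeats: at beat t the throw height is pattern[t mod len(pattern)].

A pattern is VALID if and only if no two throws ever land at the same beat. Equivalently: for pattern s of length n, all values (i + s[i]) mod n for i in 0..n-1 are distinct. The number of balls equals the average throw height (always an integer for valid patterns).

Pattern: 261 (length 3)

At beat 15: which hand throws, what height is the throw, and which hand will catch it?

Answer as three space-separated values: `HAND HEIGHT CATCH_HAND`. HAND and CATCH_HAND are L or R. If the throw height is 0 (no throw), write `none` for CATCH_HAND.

Answer: R 2 R

Derivation:
Beat 15: 15 mod 2 = 1, so hand = R
Throw height = pattern[15 mod 3] = pattern[0] = 2
Lands at beat 15+2=17, 17 mod 2 = 1, so catch hand = R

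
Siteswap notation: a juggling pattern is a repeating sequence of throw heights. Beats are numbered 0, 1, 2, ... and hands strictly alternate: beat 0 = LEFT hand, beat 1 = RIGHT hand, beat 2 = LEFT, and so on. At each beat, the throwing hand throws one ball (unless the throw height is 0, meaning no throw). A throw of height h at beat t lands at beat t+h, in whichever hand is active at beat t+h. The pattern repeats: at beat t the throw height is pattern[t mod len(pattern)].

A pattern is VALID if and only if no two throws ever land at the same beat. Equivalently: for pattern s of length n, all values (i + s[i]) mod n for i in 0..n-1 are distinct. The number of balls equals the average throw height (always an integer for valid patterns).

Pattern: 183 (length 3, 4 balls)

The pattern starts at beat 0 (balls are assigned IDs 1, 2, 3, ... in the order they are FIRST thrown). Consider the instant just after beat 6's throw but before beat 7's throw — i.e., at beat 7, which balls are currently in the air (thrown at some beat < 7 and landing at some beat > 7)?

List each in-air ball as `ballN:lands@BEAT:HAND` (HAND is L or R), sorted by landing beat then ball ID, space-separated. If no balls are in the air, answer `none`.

Answer: ball2:lands@8:L ball1:lands@9:R ball3:lands@12:L

Derivation:
Beat 0 (L): throw ball1 h=1 -> lands@1:R; in-air after throw: [b1@1:R]
Beat 1 (R): throw ball1 h=8 -> lands@9:R; in-air after throw: [b1@9:R]
Beat 2 (L): throw ball2 h=3 -> lands@5:R; in-air after throw: [b2@5:R b1@9:R]
Beat 3 (R): throw ball3 h=1 -> lands@4:L; in-air after throw: [b3@4:L b2@5:R b1@9:R]
Beat 4 (L): throw ball3 h=8 -> lands@12:L; in-air after throw: [b2@5:R b1@9:R b3@12:L]
Beat 5 (R): throw ball2 h=3 -> lands@8:L; in-air after throw: [b2@8:L b1@9:R b3@12:L]
Beat 6 (L): throw ball4 h=1 -> lands@7:R; in-air after throw: [b4@7:R b2@8:L b1@9:R b3@12:L]
Beat 7 (R): throw ball4 h=8 -> lands@15:R; in-air after throw: [b2@8:L b1@9:R b3@12:L b4@15:R]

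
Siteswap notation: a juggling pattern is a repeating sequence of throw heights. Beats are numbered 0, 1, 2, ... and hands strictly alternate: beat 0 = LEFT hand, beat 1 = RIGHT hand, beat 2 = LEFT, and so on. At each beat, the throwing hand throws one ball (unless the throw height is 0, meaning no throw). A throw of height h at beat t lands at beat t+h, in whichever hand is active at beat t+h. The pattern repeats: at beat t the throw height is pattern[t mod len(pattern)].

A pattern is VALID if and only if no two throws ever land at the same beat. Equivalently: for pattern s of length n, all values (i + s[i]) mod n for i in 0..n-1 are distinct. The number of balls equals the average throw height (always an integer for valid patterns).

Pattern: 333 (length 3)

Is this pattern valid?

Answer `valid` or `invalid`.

Answer: valid

Derivation:
i=0: (i + s[i]) mod n = (0 + 3) mod 3 = 0
i=1: (i + s[i]) mod n = (1 + 3) mod 3 = 1
i=2: (i + s[i]) mod n = (2 + 3) mod 3 = 2
Residues: [0, 1, 2], distinct: True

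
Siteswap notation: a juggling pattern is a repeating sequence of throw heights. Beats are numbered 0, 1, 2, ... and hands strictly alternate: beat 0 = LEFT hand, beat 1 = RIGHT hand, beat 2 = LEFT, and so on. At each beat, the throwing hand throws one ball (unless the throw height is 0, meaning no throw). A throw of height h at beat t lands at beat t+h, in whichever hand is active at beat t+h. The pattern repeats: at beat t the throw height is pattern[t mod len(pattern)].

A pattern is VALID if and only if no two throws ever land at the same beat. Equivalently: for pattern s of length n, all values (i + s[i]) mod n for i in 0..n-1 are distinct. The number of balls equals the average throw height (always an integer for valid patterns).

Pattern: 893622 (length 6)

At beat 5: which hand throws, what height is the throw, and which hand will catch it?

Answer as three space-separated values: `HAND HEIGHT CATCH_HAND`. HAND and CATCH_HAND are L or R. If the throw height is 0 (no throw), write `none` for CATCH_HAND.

Answer: R 2 R

Derivation:
Beat 5: 5 mod 2 = 1, so hand = R
Throw height = pattern[5 mod 6] = pattern[5] = 2
Lands at beat 5+2=7, 7 mod 2 = 1, so catch hand = R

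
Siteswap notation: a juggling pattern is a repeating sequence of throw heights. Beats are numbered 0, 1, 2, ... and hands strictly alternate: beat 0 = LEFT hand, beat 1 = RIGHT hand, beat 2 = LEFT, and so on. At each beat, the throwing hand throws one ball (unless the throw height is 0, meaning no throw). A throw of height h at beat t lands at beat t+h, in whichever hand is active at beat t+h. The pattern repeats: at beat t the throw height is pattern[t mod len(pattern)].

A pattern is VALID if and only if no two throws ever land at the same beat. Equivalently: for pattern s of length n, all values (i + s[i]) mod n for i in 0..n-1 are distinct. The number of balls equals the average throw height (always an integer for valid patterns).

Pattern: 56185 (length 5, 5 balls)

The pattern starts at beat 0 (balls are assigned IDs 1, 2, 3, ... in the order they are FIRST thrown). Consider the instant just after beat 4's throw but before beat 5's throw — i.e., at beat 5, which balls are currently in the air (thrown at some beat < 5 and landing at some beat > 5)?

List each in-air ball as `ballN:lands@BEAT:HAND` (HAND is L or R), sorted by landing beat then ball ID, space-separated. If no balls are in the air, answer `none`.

Answer: ball2:lands@7:R ball4:lands@9:R ball3:lands@11:R

Derivation:
Beat 0 (L): throw ball1 h=5 -> lands@5:R; in-air after throw: [b1@5:R]
Beat 1 (R): throw ball2 h=6 -> lands@7:R; in-air after throw: [b1@5:R b2@7:R]
Beat 2 (L): throw ball3 h=1 -> lands@3:R; in-air after throw: [b3@3:R b1@5:R b2@7:R]
Beat 3 (R): throw ball3 h=8 -> lands@11:R; in-air after throw: [b1@5:R b2@7:R b3@11:R]
Beat 4 (L): throw ball4 h=5 -> lands@9:R; in-air after throw: [b1@5:R b2@7:R b4@9:R b3@11:R]
Beat 5 (R): throw ball1 h=5 -> lands@10:L; in-air after throw: [b2@7:R b4@9:R b1@10:L b3@11:R]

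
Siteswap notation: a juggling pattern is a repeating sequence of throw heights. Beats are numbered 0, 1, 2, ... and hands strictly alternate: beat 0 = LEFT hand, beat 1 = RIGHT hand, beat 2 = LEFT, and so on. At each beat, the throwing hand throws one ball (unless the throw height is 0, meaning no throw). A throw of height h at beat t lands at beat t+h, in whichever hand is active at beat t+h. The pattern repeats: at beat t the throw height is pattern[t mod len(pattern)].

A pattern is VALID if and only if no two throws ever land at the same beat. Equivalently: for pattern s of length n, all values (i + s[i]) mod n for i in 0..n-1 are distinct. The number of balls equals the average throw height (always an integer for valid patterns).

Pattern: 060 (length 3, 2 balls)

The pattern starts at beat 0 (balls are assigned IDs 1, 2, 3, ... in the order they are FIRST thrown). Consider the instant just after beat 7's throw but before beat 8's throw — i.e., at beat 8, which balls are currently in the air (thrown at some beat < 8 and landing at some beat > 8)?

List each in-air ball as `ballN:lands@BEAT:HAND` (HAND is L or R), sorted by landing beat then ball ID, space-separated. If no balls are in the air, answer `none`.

Beat 1 (R): throw ball1 h=6 -> lands@7:R; in-air after throw: [b1@7:R]
Beat 4 (L): throw ball2 h=6 -> lands@10:L; in-air after throw: [b1@7:R b2@10:L]
Beat 7 (R): throw ball1 h=6 -> lands@13:R; in-air after throw: [b2@10:L b1@13:R]

Answer: ball2:lands@10:L ball1:lands@13:R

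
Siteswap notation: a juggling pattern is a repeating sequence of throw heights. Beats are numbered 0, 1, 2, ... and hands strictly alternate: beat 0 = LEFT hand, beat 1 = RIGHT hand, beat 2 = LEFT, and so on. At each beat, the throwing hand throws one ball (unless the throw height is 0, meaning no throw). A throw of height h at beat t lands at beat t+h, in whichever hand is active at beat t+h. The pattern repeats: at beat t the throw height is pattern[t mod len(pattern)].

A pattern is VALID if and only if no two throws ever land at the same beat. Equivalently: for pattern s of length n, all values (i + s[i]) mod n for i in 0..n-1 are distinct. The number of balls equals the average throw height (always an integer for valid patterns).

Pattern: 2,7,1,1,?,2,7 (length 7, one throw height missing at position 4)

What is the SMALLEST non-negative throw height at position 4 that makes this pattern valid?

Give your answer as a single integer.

i=0: (0 + 2) mod 7 = 2
i=1: (1 + 7) mod 7 = 1
i=2: (2 + 1) mod 7 = 3
i=3: (3 + 1) mod 7 = 4
i=4: s[i]=? (unknown)
i=5: (5 + 2) mod 7 = 0
i=6: (6 + 7) mod 7 = 6
Known residues: [0, 1, 2, 3, 4, 6]; need a permutation of 0..6, so missing residue r = 5
Need (4 + s) mod 7 = 5; smallest s = (5 - 4) mod 7 = 1

Answer: 1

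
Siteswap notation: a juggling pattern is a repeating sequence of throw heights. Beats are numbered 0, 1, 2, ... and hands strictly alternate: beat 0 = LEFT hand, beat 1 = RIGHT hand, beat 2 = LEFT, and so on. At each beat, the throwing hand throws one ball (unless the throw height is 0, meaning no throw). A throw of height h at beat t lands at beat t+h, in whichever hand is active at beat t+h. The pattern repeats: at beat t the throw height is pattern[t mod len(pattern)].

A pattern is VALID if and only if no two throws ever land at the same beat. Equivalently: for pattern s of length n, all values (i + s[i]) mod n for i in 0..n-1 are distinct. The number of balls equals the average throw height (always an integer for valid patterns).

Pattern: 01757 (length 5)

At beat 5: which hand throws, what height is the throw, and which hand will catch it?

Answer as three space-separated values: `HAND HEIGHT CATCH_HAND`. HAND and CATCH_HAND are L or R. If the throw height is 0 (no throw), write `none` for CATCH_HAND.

Beat 5: 5 mod 2 = 1, so hand = R
Throw height = pattern[5 mod 5] = pattern[0] = 0

Answer: R 0 none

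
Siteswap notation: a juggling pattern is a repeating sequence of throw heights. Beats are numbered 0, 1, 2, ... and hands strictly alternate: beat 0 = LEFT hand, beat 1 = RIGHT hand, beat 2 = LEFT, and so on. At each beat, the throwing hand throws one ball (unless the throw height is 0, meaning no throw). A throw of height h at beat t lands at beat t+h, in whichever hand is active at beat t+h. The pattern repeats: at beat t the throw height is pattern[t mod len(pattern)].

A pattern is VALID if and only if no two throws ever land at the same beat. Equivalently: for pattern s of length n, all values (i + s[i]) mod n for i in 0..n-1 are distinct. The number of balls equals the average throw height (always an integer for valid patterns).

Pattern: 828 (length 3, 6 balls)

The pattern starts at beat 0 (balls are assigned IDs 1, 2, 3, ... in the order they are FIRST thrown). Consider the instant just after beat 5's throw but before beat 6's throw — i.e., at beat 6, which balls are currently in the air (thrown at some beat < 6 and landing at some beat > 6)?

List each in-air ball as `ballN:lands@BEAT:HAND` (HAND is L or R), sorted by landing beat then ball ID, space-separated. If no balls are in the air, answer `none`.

Beat 0 (L): throw ball1 h=8 -> lands@8:L; in-air after throw: [b1@8:L]
Beat 1 (R): throw ball2 h=2 -> lands@3:R; in-air after throw: [b2@3:R b1@8:L]
Beat 2 (L): throw ball3 h=8 -> lands@10:L; in-air after throw: [b2@3:R b1@8:L b3@10:L]
Beat 3 (R): throw ball2 h=8 -> lands@11:R; in-air after throw: [b1@8:L b3@10:L b2@11:R]
Beat 4 (L): throw ball4 h=2 -> lands@6:L; in-air after throw: [b4@6:L b1@8:L b3@10:L b2@11:R]
Beat 5 (R): throw ball5 h=8 -> lands@13:R; in-air after throw: [b4@6:L b1@8:L b3@10:L b2@11:R b5@13:R]
Beat 6 (L): throw ball4 h=8 -> lands@14:L; in-air after throw: [b1@8:L b3@10:L b2@11:R b5@13:R b4@14:L]

Answer: ball1:lands@8:L ball3:lands@10:L ball2:lands@11:R ball5:lands@13:R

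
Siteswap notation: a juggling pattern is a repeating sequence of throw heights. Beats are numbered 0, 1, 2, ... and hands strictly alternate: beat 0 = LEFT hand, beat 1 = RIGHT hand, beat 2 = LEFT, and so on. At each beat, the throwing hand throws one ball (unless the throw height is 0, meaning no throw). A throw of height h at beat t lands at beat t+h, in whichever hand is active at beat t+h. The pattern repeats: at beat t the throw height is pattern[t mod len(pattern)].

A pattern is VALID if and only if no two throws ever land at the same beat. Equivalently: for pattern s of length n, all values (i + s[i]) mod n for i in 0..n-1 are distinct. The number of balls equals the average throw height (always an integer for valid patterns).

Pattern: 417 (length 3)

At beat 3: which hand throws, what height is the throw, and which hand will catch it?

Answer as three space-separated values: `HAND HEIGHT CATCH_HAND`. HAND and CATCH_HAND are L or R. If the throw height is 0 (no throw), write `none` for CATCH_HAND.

Beat 3: 3 mod 2 = 1, so hand = R
Throw height = pattern[3 mod 3] = pattern[0] = 4
Lands at beat 3+4=7, 7 mod 2 = 1, so catch hand = R

Answer: R 4 R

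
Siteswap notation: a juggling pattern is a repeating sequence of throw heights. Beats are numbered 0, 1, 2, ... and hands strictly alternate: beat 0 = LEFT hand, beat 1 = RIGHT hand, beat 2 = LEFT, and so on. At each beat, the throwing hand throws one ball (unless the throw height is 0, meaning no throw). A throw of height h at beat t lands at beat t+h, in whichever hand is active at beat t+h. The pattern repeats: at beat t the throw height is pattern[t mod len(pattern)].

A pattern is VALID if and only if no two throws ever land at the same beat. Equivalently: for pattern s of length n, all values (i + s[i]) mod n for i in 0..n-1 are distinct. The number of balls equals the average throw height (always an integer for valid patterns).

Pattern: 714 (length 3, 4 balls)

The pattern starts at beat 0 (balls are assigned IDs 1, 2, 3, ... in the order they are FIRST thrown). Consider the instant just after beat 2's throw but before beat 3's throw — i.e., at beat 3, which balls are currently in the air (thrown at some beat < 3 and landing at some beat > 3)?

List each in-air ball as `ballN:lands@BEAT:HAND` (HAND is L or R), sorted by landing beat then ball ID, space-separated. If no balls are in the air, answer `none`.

Beat 0 (L): throw ball1 h=7 -> lands@7:R; in-air after throw: [b1@7:R]
Beat 1 (R): throw ball2 h=1 -> lands@2:L; in-air after throw: [b2@2:L b1@7:R]
Beat 2 (L): throw ball2 h=4 -> lands@6:L; in-air after throw: [b2@6:L b1@7:R]
Beat 3 (R): throw ball3 h=7 -> lands@10:L; in-air after throw: [b2@6:L b1@7:R b3@10:L]

Answer: ball2:lands@6:L ball1:lands@7:R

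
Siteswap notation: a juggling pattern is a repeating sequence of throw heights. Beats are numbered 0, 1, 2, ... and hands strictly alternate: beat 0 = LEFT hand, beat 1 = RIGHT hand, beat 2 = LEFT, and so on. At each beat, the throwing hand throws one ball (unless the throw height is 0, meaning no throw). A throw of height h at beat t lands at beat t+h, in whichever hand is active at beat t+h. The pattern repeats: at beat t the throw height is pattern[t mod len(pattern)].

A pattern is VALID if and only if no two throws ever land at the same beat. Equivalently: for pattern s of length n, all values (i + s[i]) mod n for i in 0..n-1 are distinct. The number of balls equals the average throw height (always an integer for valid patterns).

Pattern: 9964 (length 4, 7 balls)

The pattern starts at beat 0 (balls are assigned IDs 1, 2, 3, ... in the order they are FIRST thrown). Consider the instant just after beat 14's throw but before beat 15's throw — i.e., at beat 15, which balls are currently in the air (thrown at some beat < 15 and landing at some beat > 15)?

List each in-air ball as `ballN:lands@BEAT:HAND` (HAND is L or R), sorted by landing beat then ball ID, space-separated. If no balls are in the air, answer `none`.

Answer: ball2:lands@16:L ball3:lands@17:R ball1:lands@18:L ball6:lands@20:L ball7:lands@21:R ball5:lands@22:L

Derivation:
Beat 0 (L): throw ball1 h=9 -> lands@9:R; in-air after throw: [b1@9:R]
Beat 1 (R): throw ball2 h=9 -> lands@10:L; in-air after throw: [b1@9:R b2@10:L]
Beat 2 (L): throw ball3 h=6 -> lands@8:L; in-air after throw: [b3@8:L b1@9:R b2@10:L]
Beat 3 (R): throw ball4 h=4 -> lands@7:R; in-air after throw: [b4@7:R b3@8:L b1@9:R b2@10:L]
Beat 4 (L): throw ball5 h=9 -> lands@13:R; in-air after throw: [b4@7:R b3@8:L b1@9:R b2@10:L b5@13:R]
Beat 5 (R): throw ball6 h=9 -> lands@14:L; in-air after throw: [b4@7:R b3@8:L b1@9:R b2@10:L b5@13:R b6@14:L]
Beat 6 (L): throw ball7 h=6 -> lands@12:L; in-air after throw: [b4@7:R b3@8:L b1@9:R b2@10:L b7@12:L b5@13:R b6@14:L]
Beat 7 (R): throw ball4 h=4 -> lands@11:R; in-air after throw: [b3@8:L b1@9:R b2@10:L b4@11:R b7@12:L b5@13:R b6@14:L]
Beat 8 (L): throw ball3 h=9 -> lands@17:R; in-air after throw: [b1@9:R b2@10:L b4@11:R b7@12:L b5@13:R b6@14:L b3@17:R]
Beat 9 (R): throw ball1 h=9 -> lands@18:L; in-air after throw: [b2@10:L b4@11:R b7@12:L b5@13:R b6@14:L b3@17:R b1@18:L]
Beat 10 (L): throw ball2 h=6 -> lands@16:L; in-air after throw: [b4@11:R b7@12:L b5@13:R b6@14:L b2@16:L b3@17:R b1@18:L]
Beat 11 (R): throw ball4 h=4 -> lands@15:R; in-air after throw: [b7@12:L b5@13:R b6@14:L b4@15:R b2@16:L b3@17:R b1@18:L]
Beat 12 (L): throw ball7 h=9 -> lands@21:R; in-air after throw: [b5@13:R b6@14:L b4@15:R b2@16:L b3@17:R b1@18:L b7@21:R]
Beat 13 (R): throw ball5 h=9 -> lands@22:L; in-air after throw: [b6@14:L b4@15:R b2@16:L b3@17:R b1@18:L b7@21:R b5@22:L]
Beat 14 (L): throw ball6 h=6 -> lands@20:L; in-air after throw: [b4@15:R b2@16:L b3@17:R b1@18:L b6@20:L b7@21:R b5@22:L]
Beat 15 (R): throw ball4 h=4 -> lands@19:R; in-air after throw: [b2@16:L b3@17:R b1@18:L b4@19:R b6@20:L b7@21:R b5@22:L]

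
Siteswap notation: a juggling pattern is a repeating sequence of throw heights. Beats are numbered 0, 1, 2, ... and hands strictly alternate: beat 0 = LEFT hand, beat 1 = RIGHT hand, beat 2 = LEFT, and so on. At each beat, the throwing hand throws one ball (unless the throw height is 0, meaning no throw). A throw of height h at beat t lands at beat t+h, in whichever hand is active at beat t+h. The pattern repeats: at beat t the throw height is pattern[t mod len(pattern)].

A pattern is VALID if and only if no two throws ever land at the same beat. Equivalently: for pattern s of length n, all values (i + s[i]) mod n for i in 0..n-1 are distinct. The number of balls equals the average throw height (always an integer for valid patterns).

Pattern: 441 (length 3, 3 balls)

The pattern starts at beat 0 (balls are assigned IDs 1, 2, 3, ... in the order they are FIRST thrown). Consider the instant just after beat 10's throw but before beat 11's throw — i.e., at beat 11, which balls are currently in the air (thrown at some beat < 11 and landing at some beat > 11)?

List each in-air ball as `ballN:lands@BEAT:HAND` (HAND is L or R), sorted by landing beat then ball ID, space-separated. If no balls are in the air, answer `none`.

Beat 0 (L): throw ball1 h=4 -> lands@4:L; in-air after throw: [b1@4:L]
Beat 1 (R): throw ball2 h=4 -> lands@5:R; in-air after throw: [b1@4:L b2@5:R]
Beat 2 (L): throw ball3 h=1 -> lands@3:R; in-air after throw: [b3@3:R b1@4:L b2@5:R]
Beat 3 (R): throw ball3 h=4 -> lands@7:R; in-air after throw: [b1@4:L b2@5:R b3@7:R]
Beat 4 (L): throw ball1 h=4 -> lands@8:L; in-air after throw: [b2@5:R b3@7:R b1@8:L]
Beat 5 (R): throw ball2 h=1 -> lands@6:L; in-air after throw: [b2@6:L b3@7:R b1@8:L]
Beat 6 (L): throw ball2 h=4 -> lands@10:L; in-air after throw: [b3@7:R b1@8:L b2@10:L]
Beat 7 (R): throw ball3 h=4 -> lands@11:R; in-air after throw: [b1@8:L b2@10:L b3@11:R]
Beat 8 (L): throw ball1 h=1 -> lands@9:R; in-air after throw: [b1@9:R b2@10:L b3@11:R]
Beat 9 (R): throw ball1 h=4 -> lands@13:R; in-air after throw: [b2@10:L b3@11:R b1@13:R]
Beat 10 (L): throw ball2 h=4 -> lands@14:L; in-air after throw: [b3@11:R b1@13:R b2@14:L]
Beat 11 (R): throw ball3 h=1 -> lands@12:L; in-air after throw: [b3@12:L b1@13:R b2@14:L]

Answer: ball1:lands@13:R ball2:lands@14:L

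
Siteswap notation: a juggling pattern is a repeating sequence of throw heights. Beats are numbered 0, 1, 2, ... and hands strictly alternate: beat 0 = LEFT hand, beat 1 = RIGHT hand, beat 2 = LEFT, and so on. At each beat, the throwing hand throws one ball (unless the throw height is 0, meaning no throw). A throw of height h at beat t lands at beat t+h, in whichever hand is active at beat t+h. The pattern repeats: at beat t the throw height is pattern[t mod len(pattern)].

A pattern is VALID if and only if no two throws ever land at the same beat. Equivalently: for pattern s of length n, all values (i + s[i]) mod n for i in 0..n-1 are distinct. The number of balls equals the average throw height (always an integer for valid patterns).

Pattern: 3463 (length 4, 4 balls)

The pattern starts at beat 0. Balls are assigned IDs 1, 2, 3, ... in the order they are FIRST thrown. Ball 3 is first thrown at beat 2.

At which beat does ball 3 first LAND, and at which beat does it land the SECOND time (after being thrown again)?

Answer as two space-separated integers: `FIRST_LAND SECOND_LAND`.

Beat 0 (L): throw ball1 h=3 -> lands@3:R; in-air after throw: [b1@3:R]
Beat 1 (R): throw ball2 h=4 -> lands@5:R; in-air after throw: [b1@3:R b2@5:R]
Beat 2 (L): throw ball3 h=6 -> lands@8:L; in-air after throw: [b1@3:R b2@5:R b3@8:L]
Beat 3 (R): throw ball1 h=3 -> lands@6:L; in-air after throw: [b2@5:R b1@6:L b3@8:L]
Beat 4 (L): throw ball4 h=3 -> lands@7:R; in-air after throw: [b2@5:R b1@6:L b4@7:R b3@8:L]
Beat 5 (R): throw ball2 h=4 -> lands@9:R; in-air after throw: [b1@6:L b4@7:R b3@8:L b2@9:R]
Beat 6 (L): throw ball1 h=6 -> lands@12:L; in-air after throw: [b4@7:R b3@8:L b2@9:R b1@12:L]
Beat 7 (R): throw ball4 h=3 -> lands@10:L; in-air after throw: [b3@8:L b2@9:R b4@10:L b1@12:L]
Beat 8 (L): throw ball3 h=3 -> lands@11:R; in-air after throw: [b2@9:R b4@10:L b3@11:R b1@12:L]
Beat 9 (R): throw ball2 h=4 -> lands@13:R; in-air after throw: [b4@10:L b3@11:R b1@12:L b2@13:R]
Beat 10 (L): throw ball4 h=6 -> lands@16:L; in-air after throw: [b3@11:R b1@12:L b2@13:R b4@16:L]
Beat 11 (R): throw ball3 h=3 -> lands@14:L; in-air after throw: [b1@12:L b2@13:R b3@14:L b4@16:L]
Ball 3: thrown@2 h=6 -> first land @8; rethrown@8 h=3 -> second land @11

Answer: 8 11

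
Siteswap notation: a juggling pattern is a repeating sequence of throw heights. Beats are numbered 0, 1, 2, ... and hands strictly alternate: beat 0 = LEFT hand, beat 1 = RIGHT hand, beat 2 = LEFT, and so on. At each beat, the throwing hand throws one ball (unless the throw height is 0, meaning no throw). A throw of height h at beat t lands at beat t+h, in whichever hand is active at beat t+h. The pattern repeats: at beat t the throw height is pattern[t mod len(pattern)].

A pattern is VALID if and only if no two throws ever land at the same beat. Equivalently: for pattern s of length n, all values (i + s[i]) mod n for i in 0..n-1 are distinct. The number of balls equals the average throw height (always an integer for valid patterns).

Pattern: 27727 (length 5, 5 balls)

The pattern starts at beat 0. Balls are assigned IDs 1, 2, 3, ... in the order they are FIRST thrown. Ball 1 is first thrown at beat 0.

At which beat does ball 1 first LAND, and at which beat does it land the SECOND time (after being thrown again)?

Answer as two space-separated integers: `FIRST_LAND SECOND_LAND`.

Beat 0 (L): throw ball1 h=2 -> lands@2:L; in-air after throw: [b1@2:L]
Beat 1 (R): throw ball2 h=7 -> lands@8:L; in-air after throw: [b1@2:L b2@8:L]
Beat 2 (L): throw ball1 h=7 -> lands@9:R; in-air after throw: [b2@8:L b1@9:R]
Beat 3 (R): throw ball3 h=2 -> lands@5:R; in-air after throw: [b3@5:R b2@8:L b1@9:R]
Beat 4 (L): throw ball4 h=7 -> lands@11:R; in-air after throw: [b3@5:R b2@8:L b1@9:R b4@11:R]
Beat 5 (R): throw ball3 h=2 -> lands@7:R; in-air after throw: [b3@7:R b2@8:L b1@9:R b4@11:R]
Beat 6 (L): throw ball5 h=7 -> lands@13:R; in-air after throw: [b3@7:R b2@8:L b1@9:R b4@11:R b5@13:R]
Beat 7 (R): throw ball3 h=7 -> lands@14:L; in-air after throw: [b2@8:L b1@9:R b4@11:R b5@13:R b3@14:L]
Beat 8 (L): throw ball2 h=2 -> lands@10:L; in-air after throw: [b1@9:R b2@10:L b4@11:R b5@13:R b3@14:L]
Beat 9 (R): throw ball1 h=7 -> lands@16:L; in-air after throw: [b2@10:L b4@11:R b5@13:R b3@14:L b1@16:L]
Ball 1: thrown@0 h=2 -> first land @2; rethrown@2 h=7 -> second land @9

Answer: 2 9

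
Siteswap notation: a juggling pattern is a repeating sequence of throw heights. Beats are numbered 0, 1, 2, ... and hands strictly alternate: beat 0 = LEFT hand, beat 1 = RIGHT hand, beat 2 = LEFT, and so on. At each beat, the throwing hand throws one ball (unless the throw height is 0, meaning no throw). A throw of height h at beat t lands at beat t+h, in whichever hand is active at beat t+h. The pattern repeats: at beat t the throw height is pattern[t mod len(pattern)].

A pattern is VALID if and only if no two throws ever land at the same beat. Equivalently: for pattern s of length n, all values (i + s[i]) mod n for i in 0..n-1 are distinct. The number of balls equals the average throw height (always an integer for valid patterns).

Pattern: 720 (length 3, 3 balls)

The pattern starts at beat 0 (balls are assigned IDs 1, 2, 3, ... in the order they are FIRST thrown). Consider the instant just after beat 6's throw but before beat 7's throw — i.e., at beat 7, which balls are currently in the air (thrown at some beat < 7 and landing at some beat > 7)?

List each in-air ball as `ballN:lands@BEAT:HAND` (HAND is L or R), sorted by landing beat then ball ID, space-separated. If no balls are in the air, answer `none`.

Answer: ball2:lands@10:L ball3:lands@13:R

Derivation:
Beat 0 (L): throw ball1 h=7 -> lands@7:R; in-air after throw: [b1@7:R]
Beat 1 (R): throw ball2 h=2 -> lands@3:R; in-air after throw: [b2@3:R b1@7:R]
Beat 3 (R): throw ball2 h=7 -> lands@10:L; in-air after throw: [b1@7:R b2@10:L]
Beat 4 (L): throw ball3 h=2 -> lands@6:L; in-air after throw: [b3@6:L b1@7:R b2@10:L]
Beat 6 (L): throw ball3 h=7 -> lands@13:R; in-air after throw: [b1@7:R b2@10:L b3@13:R]
Beat 7 (R): throw ball1 h=2 -> lands@9:R; in-air after throw: [b1@9:R b2@10:L b3@13:R]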